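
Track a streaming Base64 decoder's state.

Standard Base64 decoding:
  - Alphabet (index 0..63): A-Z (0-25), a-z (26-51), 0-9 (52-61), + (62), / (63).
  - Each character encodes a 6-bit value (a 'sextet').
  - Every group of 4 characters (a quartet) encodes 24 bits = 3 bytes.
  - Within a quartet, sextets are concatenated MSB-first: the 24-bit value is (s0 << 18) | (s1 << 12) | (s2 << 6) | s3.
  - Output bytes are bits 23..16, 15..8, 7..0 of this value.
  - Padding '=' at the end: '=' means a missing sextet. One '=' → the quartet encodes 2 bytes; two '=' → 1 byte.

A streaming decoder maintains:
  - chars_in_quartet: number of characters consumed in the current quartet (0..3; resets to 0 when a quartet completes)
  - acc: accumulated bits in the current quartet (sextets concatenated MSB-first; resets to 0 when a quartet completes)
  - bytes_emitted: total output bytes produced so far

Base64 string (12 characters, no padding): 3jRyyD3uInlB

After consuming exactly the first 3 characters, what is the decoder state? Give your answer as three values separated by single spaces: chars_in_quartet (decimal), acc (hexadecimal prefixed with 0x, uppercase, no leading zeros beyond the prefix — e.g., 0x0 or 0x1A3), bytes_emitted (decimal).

After char 0 ('3'=55): chars_in_quartet=1 acc=0x37 bytes_emitted=0
After char 1 ('j'=35): chars_in_quartet=2 acc=0xDE3 bytes_emitted=0
After char 2 ('R'=17): chars_in_quartet=3 acc=0x378D1 bytes_emitted=0

Answer: 3 0x378D1 0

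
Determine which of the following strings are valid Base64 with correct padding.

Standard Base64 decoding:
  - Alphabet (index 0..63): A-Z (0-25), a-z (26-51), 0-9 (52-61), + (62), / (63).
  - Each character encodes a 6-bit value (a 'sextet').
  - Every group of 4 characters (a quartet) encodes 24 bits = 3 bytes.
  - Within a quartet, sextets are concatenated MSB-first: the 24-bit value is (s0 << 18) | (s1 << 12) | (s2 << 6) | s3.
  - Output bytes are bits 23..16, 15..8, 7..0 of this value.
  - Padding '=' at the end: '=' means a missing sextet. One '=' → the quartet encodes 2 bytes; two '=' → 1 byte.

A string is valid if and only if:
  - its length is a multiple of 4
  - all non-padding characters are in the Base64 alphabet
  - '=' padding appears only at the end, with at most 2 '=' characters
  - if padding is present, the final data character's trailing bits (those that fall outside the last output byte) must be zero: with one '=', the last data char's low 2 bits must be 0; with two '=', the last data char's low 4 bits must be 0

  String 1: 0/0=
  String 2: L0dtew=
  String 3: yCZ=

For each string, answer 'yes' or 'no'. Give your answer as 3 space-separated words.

Answer: yes no no

Derivation:
String 1: '0/0=' → valid
String 2: 'L0dtew=' → invalid (len=7 not mult of 4)
String 3: 'yCZ=' → invalid (bad trailing bits)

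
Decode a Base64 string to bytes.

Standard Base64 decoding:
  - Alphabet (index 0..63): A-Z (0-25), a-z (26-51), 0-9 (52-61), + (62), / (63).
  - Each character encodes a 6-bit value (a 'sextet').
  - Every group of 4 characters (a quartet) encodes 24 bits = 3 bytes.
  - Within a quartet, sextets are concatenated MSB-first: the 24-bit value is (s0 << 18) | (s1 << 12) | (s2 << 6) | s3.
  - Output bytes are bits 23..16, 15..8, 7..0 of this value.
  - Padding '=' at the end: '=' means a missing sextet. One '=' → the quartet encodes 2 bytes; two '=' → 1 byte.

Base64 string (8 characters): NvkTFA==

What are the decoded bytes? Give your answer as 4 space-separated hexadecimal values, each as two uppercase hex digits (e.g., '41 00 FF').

Answer: 36 F9 13 14

Derivation:
After char 0 ('N'=13): chars_in_quartet=1 acc=0xD bytes_emitted=0
After char 1 ('v'=47): chars_in_quartet=2 acc=0x36F bytes_emitted=0
After char 2 ('k'=36): chars_in_quartet=3 acc=0xDBE4 bytes_emitted=0
After char 3 ('T'=19): chars_in_quartet=4 acc=0x36F913 -> emit 36 F9 13, reset; bytes_emitted=3
After char 4 ('F'=5): chars_in_quartet=1 acc=0x5 bytes_emitted=3
After char 5 ('A'=0): chars_in_quartet=2 acc=0x140 bytes_emitted=3
Padding '==': partial quartet acc=0x140 -> emit 14; bytes_emitted=4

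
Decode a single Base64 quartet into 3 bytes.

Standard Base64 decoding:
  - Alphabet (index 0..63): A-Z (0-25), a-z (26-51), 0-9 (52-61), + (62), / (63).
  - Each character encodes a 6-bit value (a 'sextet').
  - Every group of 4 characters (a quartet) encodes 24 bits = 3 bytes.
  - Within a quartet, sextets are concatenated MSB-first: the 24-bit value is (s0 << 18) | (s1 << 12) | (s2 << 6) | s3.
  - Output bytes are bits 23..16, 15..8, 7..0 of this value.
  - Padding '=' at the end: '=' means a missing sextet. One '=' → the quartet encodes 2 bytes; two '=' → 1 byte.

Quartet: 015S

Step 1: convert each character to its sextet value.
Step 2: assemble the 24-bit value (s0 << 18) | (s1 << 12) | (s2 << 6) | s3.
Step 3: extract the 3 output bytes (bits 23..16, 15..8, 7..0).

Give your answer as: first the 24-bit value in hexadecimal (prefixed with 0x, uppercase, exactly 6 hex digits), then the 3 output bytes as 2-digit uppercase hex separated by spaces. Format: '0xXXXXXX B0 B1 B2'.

Sextets: 0=52, 1=53, 5=57, S=18
24-bit: (52<<18) | (53<<12) | (57<<6) | 18
      = 0xD00000 | 0x035000 | 0x000E40 | 0x000012
      = 0xD35E52
Bytes: (v>>16)&0xFF=D3, (v>>8)&0xFF=5E, v&0xFF=52

Answer: 0xD35E52 D3 5E 52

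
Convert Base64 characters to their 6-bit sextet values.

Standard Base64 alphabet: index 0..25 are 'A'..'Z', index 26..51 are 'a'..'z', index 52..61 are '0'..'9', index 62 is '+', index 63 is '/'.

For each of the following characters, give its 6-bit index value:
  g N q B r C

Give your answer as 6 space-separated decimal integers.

'g': a..z range, 26 + ord('g') − ord('a') = 32
'N': A..Z range, ord('N') − ord('A') = 13
'q': a..z range, 26 + ord('q') − ord('a') = 42
'B': A..Z range, ord('B') − ord('A') = 1
'r': a..z range, 26 + ord('r') − ord('a') = 43
'C': A..Z range, ord('C') − ord('A') = 2

Answer: 32 13 42 1 43 2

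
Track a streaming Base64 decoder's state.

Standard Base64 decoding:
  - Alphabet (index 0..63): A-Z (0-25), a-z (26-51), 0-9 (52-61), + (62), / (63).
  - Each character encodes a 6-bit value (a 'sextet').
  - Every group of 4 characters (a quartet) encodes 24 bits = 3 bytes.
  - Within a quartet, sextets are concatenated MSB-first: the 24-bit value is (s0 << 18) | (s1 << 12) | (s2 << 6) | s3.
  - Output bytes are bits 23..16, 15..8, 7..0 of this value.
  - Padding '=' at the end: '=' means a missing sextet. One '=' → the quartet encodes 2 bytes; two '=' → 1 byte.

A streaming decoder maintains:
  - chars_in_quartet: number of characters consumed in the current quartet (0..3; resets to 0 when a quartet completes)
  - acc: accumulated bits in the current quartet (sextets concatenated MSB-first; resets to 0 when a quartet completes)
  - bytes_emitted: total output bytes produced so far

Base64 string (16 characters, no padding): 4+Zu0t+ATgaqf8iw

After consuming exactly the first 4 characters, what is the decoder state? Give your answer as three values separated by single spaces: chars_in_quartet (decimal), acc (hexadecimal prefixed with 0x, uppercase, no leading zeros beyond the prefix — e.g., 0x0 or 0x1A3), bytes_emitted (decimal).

After char 0 ('4'=56): chars_in_quartet=1 acc=0x38 bytes_emitted=0
After char 1 ('+'=62): chars_in_quartet=2 acc=0xE3E bytes_emitted=0
After char 2 ('Z'=25): chars_in_quartet=3 acc=0x38F99 bytes_emitted=0
After char 3 ('u'=46): chars_in_quartet=4 acc=0xE3E66E -> emit E3 E6 6E, reset; bytes_emitted=3

Answer: 0 0x0 3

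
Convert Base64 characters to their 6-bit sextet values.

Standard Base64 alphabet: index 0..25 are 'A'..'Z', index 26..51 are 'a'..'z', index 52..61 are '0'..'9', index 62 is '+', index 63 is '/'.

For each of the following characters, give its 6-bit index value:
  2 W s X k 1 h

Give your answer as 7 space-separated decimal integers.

Answer: 54 22 44 23 36 53 33

Derivation:
'2': 0..9 range, 52 + ord('2') − ord('0') = 54
'W': A..Z range, ord('W') − ord('A') = 22
's': a..z range, 26 + ord('s') − ord('a') = 44
'X': A..Z range, ord('X') − ord('A') = 23
'k': a..z range, 26 + ord('k') − ord('a') = 36
'1': 0..9 range, 52 + ord('1') − ord('0') = 53
'h': a..z range, 26 + ord('h') − ord('a') = 33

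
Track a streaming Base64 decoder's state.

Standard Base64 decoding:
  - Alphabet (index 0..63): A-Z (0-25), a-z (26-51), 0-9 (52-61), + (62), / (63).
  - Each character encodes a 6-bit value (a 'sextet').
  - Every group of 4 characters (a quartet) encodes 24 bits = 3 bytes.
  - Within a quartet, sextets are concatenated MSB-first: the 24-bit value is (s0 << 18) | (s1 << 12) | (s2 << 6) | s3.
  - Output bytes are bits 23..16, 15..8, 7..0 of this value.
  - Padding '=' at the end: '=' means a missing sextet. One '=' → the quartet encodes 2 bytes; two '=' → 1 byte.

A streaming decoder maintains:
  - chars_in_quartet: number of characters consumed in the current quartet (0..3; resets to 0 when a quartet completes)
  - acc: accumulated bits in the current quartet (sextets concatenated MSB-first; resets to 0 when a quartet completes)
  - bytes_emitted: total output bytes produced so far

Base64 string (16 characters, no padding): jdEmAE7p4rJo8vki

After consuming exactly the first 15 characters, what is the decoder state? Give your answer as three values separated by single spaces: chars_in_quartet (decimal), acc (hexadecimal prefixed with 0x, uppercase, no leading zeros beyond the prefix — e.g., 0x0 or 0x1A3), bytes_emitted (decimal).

Answer: 3 0x3CBE4 9

Derivation:
After char 0 ('j'=35): chars_in_quartet=1 acc=0x23 bytes_emitted=0
After char 1 ('d'=29): chars_in_quartet=2 acc=0x8DD bytes_emitted=0
After char 2 ('E'=4): chars_in_quartet=3 acc=0x23744 bytes_emitted=0
After char 3 ('m'=38): chars_in_quartet=4 acc=0x8DD126 -> emit 8D D1 26, reset; bytes_emitted=3
After char 4 ('A'=0): chars_in_quartet=1 acc=0x0 bytes_emitted=3
After char 5 ('E'=4): chars_in_quartet=2 acc=0x4 bytes_emitted=3
After char 6 ('7'=59): chars_in_quartet=3 acc=0x13B bytes_emitted=3
After char 7 ('p'=41): chars_in_quartet=4 acc=0x4EE9 -> emit 00 4E E9, reset; bytes_emitted=6
After char 8 ('4'=56): chars_in_quartet=1 acc=0x38 bytes_emitted=6
After char 9 ('r'=43): chars_in_quartet=2 acc=0xE2B bytes_emitted=6
After char 10 ('J'=9): chars_in_quartet=3 acc=0x38AC9 bytes_emitted=6
After char 11 ('o'=40): chars_in_quartet=4 acc=0xE2B268 -> emit E2 B2 68, reset; bytes_emitted=9
After char 12 ('8'=60): chars_in_quartet=1 acc=0x3C bytes_emitted=9
After char 13 ('v'=47): chars_in_quartet=2 acc=0xF2F bytes_emitted=9
After char 14 ('k'=36): chars_in_quartet=3 acc=0x3CBE4 bytes_emitted=9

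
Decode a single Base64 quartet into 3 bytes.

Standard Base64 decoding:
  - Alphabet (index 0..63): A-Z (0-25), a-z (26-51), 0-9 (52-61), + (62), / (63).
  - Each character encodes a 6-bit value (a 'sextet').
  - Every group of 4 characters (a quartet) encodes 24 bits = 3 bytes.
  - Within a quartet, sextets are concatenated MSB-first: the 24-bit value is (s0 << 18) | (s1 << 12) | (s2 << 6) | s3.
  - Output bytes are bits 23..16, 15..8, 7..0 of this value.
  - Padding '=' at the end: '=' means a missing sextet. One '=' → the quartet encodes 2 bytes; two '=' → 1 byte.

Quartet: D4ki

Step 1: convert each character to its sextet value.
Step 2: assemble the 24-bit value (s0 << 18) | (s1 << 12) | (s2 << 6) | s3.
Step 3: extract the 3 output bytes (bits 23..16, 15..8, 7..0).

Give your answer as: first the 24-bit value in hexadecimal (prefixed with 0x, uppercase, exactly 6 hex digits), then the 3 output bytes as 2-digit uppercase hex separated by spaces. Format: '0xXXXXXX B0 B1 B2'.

Sextets: D=3, 4=56, k=36, i=34
24-bit: (3<<18) | (56<<12) | (36<<6) | 34
      = 0x0C0000 | 0x038000 | 0x000900 | 0x000022
      = 0x0F8922
Bytes: (v>>16)&0xFF=0F, (v>>8)&0xFF=89, v&0xFF=22

Answer: 0x0F8922 0F 89 22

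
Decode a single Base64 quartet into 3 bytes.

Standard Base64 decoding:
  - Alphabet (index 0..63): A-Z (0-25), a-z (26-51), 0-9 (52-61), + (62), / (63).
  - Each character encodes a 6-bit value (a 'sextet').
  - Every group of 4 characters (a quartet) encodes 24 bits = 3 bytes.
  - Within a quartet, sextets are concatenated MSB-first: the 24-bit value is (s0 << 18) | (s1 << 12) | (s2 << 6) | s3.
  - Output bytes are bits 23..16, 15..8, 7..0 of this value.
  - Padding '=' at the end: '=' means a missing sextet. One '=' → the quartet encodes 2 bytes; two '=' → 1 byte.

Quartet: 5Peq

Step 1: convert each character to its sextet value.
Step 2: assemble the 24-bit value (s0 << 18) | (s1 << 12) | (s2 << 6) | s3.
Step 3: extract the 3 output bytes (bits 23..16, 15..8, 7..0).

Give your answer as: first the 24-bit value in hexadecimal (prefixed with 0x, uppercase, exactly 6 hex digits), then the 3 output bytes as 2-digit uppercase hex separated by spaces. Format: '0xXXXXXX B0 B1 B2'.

Sextets: 5=57, P=15, e=30, q=42
24-bit: (57<<18) | (15<<12) | (30<<6) | 42
      = 0xE40000 | 0x00F000 | 0x000780 | 0x00002A
      = 0xE4F7AA
Bytes: (v>>16)&0xFF=E4, (v>>8)&0xFF=F7, v&0xFF=AA

Answer: 0xE4F7AA E4 F7 AA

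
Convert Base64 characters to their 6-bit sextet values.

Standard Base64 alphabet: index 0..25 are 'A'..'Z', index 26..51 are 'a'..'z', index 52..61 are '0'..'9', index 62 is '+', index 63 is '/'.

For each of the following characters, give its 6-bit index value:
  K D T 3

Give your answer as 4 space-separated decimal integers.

Answer: 10 3 19 55

Derivation:
'K': A..Z range, ord('K') − ord('A') = 10
'D': A..Z range, ord('D') − ord('A') = 3
'T': A..Z range, ord('T') − ord('A') = 19
'3': 0..9 range, 52 + ord('3') − ord('0') = 55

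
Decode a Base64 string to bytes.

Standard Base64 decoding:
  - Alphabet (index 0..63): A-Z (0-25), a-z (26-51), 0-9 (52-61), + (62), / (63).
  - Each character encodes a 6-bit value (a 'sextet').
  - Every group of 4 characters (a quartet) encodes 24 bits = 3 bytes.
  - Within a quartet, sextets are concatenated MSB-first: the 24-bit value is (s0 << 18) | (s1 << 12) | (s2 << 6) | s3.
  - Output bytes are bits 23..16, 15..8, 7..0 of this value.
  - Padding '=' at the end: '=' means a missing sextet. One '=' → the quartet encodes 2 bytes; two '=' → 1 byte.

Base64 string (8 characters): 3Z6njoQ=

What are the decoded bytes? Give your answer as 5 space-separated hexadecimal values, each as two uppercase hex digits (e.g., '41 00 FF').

Answer: DD 9E A7 8E 84

Derivation:
After char 0 ('3'=55): chars_in_quartet=1 acc=0x37 bytes_emitted=0
After char 1 ('Z'=25): chars_in_quartet=2 acc=0xDD9 bytes_emitted=0
After char 2 ('6'=58): chars_in_quartet=3 acc=0x3767A bytes_emitted=0
After char 3 ('n'=39): chars_in_quartet=4 acc=0xDD9EA7 -> emit DD 9E A7, reset; bytes_emitted=3
After char 4 ('j'=35): chars_in_quartet=1 acc=0x23 bytes_emitted=3
After char 5 ('o'=40): chars_in_quartet=2 acc=0x8E8 bytes_emitted=3
After char 6 ('Q'=16): chars_in_quartet=3 acc=0x23A10 bytes_emitted=3
Padding '=': partial quartet acc=0x23A10 -> emit 8E 84; bytes_emitted=5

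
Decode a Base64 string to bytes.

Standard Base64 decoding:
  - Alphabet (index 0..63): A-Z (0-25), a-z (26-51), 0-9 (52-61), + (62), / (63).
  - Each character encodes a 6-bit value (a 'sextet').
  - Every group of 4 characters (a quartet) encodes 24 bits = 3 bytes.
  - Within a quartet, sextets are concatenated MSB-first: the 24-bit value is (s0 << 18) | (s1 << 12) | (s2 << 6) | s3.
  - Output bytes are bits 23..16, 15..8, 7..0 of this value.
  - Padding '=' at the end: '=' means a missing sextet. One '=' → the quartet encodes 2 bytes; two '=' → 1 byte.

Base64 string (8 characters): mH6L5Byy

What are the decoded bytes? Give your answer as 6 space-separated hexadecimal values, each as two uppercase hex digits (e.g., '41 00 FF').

After char 0 ('m'=38): chars_in_quartet=1 acc=0x26 bytes_emitted=0
After char 1 ('H'=7): chars_in_quartet=2 acc=0x987 bytes_emitted=0
After char 2 ('6'=58): chars_in_quartet=3 acc=0x261FA bytes_emitted=0
After char 3 ('L'=11): chars_in_quartet=4 acc=0x987E8B -> emit 98 7E 8B, reset; bytes_emitted=3
After char 4 ('5'=57): chars_in_quartet=1 acc=0x39 bytes_emitted=3
After char 5 ('B'=1): chars_in_quartet=2 acc=0xE41 bytes_emitted=3
After char 6 ('y'=50): chars_in_quartet=3 acc=0x39072 bytes_emitted=3
After char 7 ('y'=50): chars_in_quartet=4 acc=0xE41CB2 -> emit E4 1C B2, reset; bytes_emitted=6

Answer: 98 7E 8B E4 1C B2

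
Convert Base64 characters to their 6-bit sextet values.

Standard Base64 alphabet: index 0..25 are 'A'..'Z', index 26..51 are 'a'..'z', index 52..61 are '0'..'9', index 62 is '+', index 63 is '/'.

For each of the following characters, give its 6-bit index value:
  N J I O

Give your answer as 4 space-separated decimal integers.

'N': A..Z range, ord('N') − ord('A') = 13
'J': A..Z range, ord('J') − ord('A') = 9
'I': A..Z range, ord('I') − ord('A') = 8
'O': A..Z range, ord('O') − ord('A') = 14

Answer: 13 9 8 14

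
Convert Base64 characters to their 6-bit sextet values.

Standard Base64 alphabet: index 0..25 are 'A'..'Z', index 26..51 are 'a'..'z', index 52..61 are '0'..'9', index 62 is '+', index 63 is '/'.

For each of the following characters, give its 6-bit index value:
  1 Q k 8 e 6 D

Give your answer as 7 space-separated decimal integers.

'1': 0..9 range, 52 + ord('1') − ord('0') = 53
'Q': A..Z range, ord('Q') − ord('A') = 16
'k': a..z range, 26 + ord('k') − ord('a') = 36
'8': 0..9 range, 52 + ord('8') − ord('0') = 60
'e': a..z range, 26 + ord('e') − ord('a') = 30
'6': 0..9 range, 52 + ord('6') − ord('0') = 58
'D': A..Z range, ord('D') − ord('A') = 3

Answer: 53 16 36 60 30 58 3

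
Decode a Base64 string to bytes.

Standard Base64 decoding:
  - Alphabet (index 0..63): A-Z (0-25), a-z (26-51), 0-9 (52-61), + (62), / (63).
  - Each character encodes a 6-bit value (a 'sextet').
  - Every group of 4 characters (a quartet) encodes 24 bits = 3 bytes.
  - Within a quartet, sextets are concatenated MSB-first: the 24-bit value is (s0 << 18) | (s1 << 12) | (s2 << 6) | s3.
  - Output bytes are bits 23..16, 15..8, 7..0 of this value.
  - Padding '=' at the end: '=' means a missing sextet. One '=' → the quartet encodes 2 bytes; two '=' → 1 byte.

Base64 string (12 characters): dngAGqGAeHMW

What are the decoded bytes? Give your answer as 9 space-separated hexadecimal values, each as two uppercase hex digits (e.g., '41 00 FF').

Answer: 76 78 00 1A A1 80 78 73 16

Derivation:
After char 0 ('d'=29): chars_in_quartet=1 acc=0x1D bytes_emitted=0
After char 1 ('n'=39): chars_in_quartet=2 acc=0x767 bytes_emitted=0
After char 2 ('g'=32): chars_in_quartet=3 acc=0x1D9E0 bytes_emitted=0
After char 3 ('A'=0): chars_in_quartet=4 acc=0x767800 -> emit 76 78 00, reset; bytes_emitted=3
After char 4 ('G'=6): chars_in_quartet=1 acc=0x6 bytes_emitted=3
After char 5 ('q'=42): chars_in_quartet=2 acc=0x1AA bytes_emitted=3
After char 6 ('G'=6): chars_in_quartet=3 acc=0x6A86 bytes_emitted=3
After char 7 ('A'=0): chars_in_quartet=4 acc=0x1AA180 -> emit 1A A1 80, reset; bytes_emitted=6
After char 8 ('e'=30): chars_in_quartet=1 acc=0x1E bytes_emitted=6
After char 9 ('H'=7): chars_in_quartet=2 acc=0x787 bytes_emitted=6
After char 10 ('M'=12): chars_in_quartet=3 acc=0x1E1CC bytes_emitted=6
After char 11 ('W'=22): chars_in_quartet=4 acc=0x787316 -> emit 78 73 16, reset; bytes_emitted=9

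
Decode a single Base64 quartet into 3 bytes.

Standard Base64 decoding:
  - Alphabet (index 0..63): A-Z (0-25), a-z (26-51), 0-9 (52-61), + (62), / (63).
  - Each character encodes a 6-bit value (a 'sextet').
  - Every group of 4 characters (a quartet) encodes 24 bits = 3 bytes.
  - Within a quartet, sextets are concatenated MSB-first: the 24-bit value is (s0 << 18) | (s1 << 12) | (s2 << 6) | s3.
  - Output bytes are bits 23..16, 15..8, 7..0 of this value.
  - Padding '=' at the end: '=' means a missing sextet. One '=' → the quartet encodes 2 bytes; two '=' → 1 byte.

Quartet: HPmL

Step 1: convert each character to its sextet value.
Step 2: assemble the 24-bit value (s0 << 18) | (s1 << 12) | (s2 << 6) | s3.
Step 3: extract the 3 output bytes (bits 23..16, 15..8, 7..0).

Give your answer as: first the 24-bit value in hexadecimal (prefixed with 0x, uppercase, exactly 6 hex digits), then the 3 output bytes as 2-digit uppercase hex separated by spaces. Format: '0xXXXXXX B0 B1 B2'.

Answer: 0x1CF98B 1C F9 8B

Derivation:
Sextets: H=7, P=15, m=38, L=11
24-bit: (7<<18) | (15<<12) | (38<<6) | 11
      = 0x1C0000 | 0x00F000 | 0x000980 | 0x00000B
      = 0x1CF98B
Bytes: (v>>16)&0xFF=1C, (v>>8)&0xFF=F9, v&0xFF=8B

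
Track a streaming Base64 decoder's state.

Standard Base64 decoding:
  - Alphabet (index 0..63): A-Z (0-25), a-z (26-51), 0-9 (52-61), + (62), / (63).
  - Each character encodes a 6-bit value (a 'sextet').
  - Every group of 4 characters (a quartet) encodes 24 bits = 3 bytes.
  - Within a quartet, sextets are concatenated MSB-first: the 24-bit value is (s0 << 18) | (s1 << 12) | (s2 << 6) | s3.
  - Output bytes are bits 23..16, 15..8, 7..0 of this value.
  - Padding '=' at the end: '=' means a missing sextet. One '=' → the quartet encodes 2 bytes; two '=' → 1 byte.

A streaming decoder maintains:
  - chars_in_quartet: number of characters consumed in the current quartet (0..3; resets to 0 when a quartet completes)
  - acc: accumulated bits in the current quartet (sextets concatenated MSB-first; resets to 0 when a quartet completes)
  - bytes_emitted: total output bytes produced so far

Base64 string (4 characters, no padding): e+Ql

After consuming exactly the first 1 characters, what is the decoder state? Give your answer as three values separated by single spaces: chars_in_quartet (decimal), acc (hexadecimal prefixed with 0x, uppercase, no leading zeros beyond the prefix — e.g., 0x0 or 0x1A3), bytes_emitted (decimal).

After char 0 ('e'=30): chars_in_quartet=1 acc=0x1E bytes_emitted=0

Answer: 1 0x1E 0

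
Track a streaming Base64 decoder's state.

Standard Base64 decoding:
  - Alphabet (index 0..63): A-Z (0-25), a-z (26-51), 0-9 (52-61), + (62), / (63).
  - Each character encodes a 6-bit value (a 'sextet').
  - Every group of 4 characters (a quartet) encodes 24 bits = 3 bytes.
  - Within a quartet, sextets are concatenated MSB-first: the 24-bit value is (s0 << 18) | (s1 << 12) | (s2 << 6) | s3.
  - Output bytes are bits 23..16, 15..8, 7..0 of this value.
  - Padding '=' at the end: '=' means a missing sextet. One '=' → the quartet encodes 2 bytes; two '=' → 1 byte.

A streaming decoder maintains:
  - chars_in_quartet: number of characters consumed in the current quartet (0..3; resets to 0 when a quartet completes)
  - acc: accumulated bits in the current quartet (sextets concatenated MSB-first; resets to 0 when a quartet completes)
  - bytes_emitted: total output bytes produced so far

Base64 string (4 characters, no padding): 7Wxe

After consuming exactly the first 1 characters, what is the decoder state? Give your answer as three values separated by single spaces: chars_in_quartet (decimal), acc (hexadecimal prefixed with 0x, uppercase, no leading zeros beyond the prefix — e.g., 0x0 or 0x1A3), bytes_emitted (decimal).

After char 0 ('7'=59): chars_in_quartet=1 acc=0x3B bytes_emitted=0

Answer: 1 0x3B 0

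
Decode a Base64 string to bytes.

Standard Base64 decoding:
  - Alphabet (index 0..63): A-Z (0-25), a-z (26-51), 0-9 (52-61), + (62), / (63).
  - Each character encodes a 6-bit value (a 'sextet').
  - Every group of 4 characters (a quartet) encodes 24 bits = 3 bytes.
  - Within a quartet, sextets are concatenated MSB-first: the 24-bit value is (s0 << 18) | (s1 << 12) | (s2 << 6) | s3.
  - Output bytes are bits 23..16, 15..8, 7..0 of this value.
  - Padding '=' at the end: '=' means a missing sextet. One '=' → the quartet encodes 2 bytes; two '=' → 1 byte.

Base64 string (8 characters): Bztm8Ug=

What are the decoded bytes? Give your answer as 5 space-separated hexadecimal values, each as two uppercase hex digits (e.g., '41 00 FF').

After char 0 ('B'=1): chars_in_quartet=1 acc=0x1 bytes_emitted=0
After char 1 ('z'=51): chars_in_quartet=2 acc=0x73 bytes_emitted=0
After char 2 ('t'=45): chars_in_quartet=3 acc=0x1CED bytes_emitted=0
After char 3 ('m'=38): chars_in_quartet=4 acc=0x73B66 -> emit 07 3B 66, reset; bytes_emitted=3
After char 4 ('8'=60): chars_in_quartet=1 acc=0x3C bytes_emitted=3
After char 5 ('U'=20): chars_in_quartet=2 acc=0xF14 bytes_emitted=3
After char 6 ('g'=32): chars_in_quartet=3 acc=0x3C520 bytes_emitted=3
Padding '=': partial quartet acc=0x3C520 -> emit F1 48; bytes_emitted=5

Answer: 07 3B 66 F1 48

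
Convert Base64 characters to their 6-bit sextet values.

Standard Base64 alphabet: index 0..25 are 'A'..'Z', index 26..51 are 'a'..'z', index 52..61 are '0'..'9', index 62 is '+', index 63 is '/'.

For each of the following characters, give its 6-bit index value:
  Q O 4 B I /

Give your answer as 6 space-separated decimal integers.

'Q': A..Z range, ord('Q') − ord('A') = 16
'O': A..Z range, ord('O') − ord('A') = 14
'4': 0..9 range, 52 + ord('4') − ord('0') = 56
'B': A..Z range, ord('B') − ord('A') = 1
'I': A..Z range, ord('I') − ord('A') = 8
'/': index 63

Answer: 16 14 56 1 8 63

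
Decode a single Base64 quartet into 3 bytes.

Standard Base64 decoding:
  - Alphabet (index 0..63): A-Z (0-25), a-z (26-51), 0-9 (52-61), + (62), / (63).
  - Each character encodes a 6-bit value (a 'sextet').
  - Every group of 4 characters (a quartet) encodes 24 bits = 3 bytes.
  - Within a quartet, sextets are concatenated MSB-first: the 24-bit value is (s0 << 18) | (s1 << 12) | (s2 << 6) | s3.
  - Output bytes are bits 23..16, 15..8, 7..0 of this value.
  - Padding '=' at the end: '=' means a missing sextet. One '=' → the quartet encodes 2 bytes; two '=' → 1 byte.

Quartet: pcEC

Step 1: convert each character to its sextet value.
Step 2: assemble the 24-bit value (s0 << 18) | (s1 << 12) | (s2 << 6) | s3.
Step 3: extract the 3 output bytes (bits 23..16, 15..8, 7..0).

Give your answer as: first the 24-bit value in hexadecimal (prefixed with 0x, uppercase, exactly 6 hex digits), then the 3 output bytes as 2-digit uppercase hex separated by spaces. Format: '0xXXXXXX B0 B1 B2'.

Answer: 0xA5C102 A5 C1 02

Derivation:
Sextets: p=41, c=28, E=4, C=2
24-bit: (41<<18) | (28<<12) | (4<<6) | 2
      = 0xA40000 | 0x01C000 | 0x000100 | 0x000002
      = 0xA5C102
Bytes: (v>>16)&0xFF=A5, (v>>8)&0xFF=C1, v&0xFF=02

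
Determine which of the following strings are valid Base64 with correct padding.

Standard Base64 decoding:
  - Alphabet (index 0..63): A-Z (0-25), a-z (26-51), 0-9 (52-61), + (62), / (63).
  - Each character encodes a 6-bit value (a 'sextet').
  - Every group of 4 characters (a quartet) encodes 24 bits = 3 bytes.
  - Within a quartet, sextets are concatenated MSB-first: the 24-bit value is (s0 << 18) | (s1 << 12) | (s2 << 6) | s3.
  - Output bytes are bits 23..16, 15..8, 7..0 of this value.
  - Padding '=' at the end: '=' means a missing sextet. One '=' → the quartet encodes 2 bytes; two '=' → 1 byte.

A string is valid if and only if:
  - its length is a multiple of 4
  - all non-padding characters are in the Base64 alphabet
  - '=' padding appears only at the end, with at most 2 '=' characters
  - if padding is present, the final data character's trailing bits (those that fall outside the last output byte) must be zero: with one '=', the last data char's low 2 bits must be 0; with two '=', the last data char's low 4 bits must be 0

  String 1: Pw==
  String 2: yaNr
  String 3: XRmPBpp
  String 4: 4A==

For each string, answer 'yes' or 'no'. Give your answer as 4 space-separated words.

String 1: 'Pw==' → valid
String 2: 'yaNr' → valid
String 3: 'XRmPBpp' → invalid (len=7 not mult of 4)
String 4: '4A==' → valid

Answer: yes yes no yes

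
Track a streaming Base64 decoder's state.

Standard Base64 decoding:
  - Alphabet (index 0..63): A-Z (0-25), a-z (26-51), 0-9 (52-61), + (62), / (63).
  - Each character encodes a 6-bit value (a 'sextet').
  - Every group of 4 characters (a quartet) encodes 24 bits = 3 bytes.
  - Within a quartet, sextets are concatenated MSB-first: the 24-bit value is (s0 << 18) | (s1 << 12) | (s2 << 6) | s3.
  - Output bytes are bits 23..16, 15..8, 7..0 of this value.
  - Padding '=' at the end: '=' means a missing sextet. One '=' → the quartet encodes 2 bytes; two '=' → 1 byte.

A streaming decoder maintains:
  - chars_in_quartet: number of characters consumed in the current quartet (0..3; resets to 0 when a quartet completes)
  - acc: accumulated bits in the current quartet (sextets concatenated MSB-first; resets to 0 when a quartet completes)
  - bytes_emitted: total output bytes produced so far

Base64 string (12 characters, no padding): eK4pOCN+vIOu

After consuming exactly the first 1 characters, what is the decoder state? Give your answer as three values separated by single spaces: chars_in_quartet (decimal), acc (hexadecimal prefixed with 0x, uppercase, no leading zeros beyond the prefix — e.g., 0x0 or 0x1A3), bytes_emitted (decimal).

After char 0 ('e'=30): chars_in_quartet=1 acc=0x1E bytes_emitted=0

Answer: 1 0x1E 0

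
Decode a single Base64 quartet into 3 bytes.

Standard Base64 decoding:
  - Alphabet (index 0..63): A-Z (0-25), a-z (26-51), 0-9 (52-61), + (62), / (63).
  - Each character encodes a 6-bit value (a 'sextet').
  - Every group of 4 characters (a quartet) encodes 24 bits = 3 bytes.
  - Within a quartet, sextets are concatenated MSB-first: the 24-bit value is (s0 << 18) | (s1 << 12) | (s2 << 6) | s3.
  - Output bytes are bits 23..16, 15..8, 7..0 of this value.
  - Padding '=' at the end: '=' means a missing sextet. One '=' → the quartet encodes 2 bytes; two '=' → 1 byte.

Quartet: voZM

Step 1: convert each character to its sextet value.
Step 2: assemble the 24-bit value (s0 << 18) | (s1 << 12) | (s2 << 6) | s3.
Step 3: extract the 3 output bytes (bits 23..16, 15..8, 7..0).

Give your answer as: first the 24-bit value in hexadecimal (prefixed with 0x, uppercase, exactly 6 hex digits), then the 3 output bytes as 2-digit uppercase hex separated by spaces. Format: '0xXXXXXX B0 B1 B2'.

Answer: 0xBE864C BE 86 4C

Derivation:
Sextets: v=47, o=40, Z=25, M=12
24-bit: (47<<18) | (40<<12) | (25<<6) | 12
      = 0xBC0000 | 0x028000 | 0x000640 | 0x00000C
      = 0xBE864C
Bytes: (v>>16)&0xFF=BE, (v>>8)&0xFF=86, v&0xFF=4C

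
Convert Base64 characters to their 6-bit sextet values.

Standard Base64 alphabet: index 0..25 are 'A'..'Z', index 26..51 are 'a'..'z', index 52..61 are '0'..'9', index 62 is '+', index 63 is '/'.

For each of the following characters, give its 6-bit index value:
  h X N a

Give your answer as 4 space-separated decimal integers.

Answer: 33 23 13 26

Derivation:
'h': a..z range, 26 + ord('h') − ord('a') = 33
'X': A..Z range, ord('X') − ord('A') = 23
'N': A..Z range, ord('N') − ord('A') = 13
'a': a..z range, 26 + ord('a') − ord('a') = 26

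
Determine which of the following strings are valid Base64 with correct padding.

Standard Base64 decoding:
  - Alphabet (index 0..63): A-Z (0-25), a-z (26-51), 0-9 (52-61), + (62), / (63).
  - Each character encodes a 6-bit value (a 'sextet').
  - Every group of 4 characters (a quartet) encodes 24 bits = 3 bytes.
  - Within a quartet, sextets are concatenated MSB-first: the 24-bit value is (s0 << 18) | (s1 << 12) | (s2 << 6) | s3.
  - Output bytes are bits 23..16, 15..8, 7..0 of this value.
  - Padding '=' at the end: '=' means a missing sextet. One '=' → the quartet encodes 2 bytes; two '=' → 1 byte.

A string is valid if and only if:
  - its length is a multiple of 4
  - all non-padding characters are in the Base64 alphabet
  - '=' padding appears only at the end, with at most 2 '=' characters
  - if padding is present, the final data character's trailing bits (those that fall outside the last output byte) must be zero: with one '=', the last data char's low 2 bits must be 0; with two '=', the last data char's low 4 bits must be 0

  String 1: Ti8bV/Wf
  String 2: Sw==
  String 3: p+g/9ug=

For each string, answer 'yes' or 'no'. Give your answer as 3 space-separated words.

Answer: yes yes yes

Derivation:
String 1: 'Ti8bV/Wf' → valid
String 2: 'Sw==' → valid
String 3: 'p+g/9ug=' → valid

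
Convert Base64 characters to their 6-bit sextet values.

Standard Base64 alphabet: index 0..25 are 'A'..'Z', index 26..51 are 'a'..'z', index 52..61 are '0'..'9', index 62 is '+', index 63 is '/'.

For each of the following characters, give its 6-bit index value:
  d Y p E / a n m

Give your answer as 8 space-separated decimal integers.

Answer: 29 24 41 4 63 26 39 38

Derivation:
'd': a..z range, 26 + ord('d') − ord('a') = 29
'Y': A..Z range, ord('Y') − ord('A') = 24
'p': a..z range, 26 + ord('p') − ord('a') = 41
'E': A..Z range, ord('E') − ord('A') = 4
'/': index 63
'a': a..z range, 26 + ord('a') − ord('a') = 26
'n': a..z range, 26 + ord('n') − ord('a') = 39
'm': a..z range, 26 + ord('m') − ord('a') = 38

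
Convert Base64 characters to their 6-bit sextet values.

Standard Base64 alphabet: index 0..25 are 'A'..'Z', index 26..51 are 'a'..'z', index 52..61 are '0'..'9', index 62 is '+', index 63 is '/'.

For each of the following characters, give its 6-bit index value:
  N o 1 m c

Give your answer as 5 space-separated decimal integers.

Answer: 13 40 53 38 28

Derivation:
'N': A..Z range, ord('N') − ord('A') = 13
'o': a..z range, 26 + ord('o') − ord('a') = 40
'1': 0..9 range, 52 + ord('1') − ord('0') = 53
'm': a..z range, 26 + ord('m') − ord('a') = 38
'c': a..z range, 26 + ord('c') − ord('a') = 28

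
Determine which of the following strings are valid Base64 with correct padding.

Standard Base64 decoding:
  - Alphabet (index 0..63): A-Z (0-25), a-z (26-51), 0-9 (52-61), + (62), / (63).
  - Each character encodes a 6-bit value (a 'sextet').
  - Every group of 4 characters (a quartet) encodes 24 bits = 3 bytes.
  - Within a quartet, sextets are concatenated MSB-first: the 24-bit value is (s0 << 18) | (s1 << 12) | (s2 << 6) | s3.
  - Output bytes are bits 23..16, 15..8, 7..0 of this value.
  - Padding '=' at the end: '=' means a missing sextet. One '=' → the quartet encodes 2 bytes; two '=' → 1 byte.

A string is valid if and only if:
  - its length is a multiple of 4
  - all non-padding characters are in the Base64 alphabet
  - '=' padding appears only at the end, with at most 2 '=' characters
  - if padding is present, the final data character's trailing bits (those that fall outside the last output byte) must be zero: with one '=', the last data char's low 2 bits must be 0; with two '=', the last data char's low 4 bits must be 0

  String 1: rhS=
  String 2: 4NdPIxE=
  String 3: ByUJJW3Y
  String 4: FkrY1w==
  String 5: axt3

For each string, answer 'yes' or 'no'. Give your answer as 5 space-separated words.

Answer: no yes yes yes yes

Derivation:
String 1: 'rhS=' → invalid (bad trailing bits)
String 2: '4NdPIxE=' → valid
String 3: 'ByUJJW3Y' → valid
String 4: 'FkrY1w==' → valid
String 5: 'axt3' → valid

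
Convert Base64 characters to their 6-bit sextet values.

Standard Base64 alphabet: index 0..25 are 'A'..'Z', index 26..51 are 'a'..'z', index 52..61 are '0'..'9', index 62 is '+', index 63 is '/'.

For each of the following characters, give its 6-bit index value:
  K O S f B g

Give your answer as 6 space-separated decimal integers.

'K': A..Z range, ord('K') − ord('A') = 10
'O': A..Z range, ord('O') − ord('A') = 14
'S': A..Z range, ord('S') − ord('A') = 18
'f': a..z range, 26 + ord('f') − ord('a') = 31
'B': A..Z range, ord('B') − ord('A') = 1
'g': a..z range, 26 + ord('g') − ord('a') = 32

Answer: 10 14 18 31 1 32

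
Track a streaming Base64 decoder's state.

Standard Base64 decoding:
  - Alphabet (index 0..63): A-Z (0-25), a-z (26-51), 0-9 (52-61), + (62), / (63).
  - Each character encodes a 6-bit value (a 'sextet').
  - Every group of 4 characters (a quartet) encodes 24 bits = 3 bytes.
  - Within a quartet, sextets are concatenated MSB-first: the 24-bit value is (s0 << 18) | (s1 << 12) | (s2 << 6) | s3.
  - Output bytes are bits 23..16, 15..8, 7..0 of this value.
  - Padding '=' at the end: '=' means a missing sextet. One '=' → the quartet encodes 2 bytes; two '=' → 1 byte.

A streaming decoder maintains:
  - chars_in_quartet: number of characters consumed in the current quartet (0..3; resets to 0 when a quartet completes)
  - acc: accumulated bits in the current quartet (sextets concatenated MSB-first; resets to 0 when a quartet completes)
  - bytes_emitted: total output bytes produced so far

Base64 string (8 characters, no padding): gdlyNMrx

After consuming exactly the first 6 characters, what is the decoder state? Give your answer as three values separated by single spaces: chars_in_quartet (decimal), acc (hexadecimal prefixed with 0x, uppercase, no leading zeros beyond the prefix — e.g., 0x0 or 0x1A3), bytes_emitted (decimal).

After char 0 ('g'=32): chars_in_quartet=1 acc=0x20 bytes_emitted=0
After char 1 ('d'=29): chars_in_quartet=2 acc=0x81D bytes_emitted=0
After char 2 ('l'=37): chars_in_quartet=3 acc=0x20765 bytes_emitted=0
After char 3 ('y'=50): chars_in_quartet=4 acc=0x81D972 -> emit 81 D9 72, reset; bytes_emitted=3
After char 4 ('N'=13): chars_in_quartet=1 acc=0xD bytes_emitted=3
After char 5 ('M'=12): chars_in_quartet=2 acc=0x34C bytes_emitted=3

Answer: 2 0x34C 3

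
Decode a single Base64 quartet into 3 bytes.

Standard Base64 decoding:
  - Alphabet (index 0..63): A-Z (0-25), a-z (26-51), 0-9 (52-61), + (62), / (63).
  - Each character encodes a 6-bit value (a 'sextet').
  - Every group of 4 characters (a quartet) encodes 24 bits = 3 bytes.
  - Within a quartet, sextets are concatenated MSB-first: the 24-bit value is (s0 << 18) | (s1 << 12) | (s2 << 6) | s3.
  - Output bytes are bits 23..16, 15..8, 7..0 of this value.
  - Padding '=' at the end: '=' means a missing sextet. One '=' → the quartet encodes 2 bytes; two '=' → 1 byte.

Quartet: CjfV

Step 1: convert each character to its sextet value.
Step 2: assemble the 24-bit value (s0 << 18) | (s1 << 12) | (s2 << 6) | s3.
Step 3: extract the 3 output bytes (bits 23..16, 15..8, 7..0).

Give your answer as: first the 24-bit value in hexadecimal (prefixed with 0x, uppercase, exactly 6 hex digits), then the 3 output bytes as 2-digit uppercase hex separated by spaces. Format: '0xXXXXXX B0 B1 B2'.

Answer: 0x0A37D5 0A 37 D5

Derivation:
Sextets: C=2, j=35, f=31, V=21
24-bit: (2<<18) | (35<<12) | (31<<6) | 21
      = 0x080000 | 0x023000 | 0x0007C0 | 0x000015
      = 0x0A37D5
Bytes: (v>>16)&0xFF=0A, (v>>8)&0xFF=37, v&0xFF=D5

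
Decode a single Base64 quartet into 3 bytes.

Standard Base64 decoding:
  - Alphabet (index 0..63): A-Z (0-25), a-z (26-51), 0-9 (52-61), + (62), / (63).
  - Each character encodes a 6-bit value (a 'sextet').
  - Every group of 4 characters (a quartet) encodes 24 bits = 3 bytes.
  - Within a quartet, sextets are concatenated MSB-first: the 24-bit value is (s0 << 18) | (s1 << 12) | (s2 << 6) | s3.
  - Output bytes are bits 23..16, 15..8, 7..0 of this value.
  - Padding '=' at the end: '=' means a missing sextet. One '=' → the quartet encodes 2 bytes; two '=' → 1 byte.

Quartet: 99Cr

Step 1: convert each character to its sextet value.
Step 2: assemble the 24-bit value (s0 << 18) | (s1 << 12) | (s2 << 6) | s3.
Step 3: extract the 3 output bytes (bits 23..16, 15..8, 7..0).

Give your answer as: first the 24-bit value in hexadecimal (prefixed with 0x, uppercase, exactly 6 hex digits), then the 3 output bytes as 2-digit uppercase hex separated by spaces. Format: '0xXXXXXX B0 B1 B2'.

Answer: 0xF7D0AB F7 D0 AB

Derivation:
Sextets: 9=61, 9=61, C=2, r=43
24-bit: (61<<18) | (61<<12) | (2<<6) | 43
      = 0xF40000 | 0x03D000 | 0x000080 | 0x00002B
      = 0xF7D0AB
Bytes: (v>>16)&0xFF=F7, (v>>8)&0xFF=D0, v&0xFF=AB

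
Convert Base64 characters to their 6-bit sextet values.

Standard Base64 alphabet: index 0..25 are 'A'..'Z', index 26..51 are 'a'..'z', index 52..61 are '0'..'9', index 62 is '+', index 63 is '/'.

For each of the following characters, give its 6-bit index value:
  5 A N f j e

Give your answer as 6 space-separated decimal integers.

'5': 0..9 range, 52 + ord('5') − ord('0') = 57
'A': A..Z range, ord('A') − ord('A') = 0
'N': A..Z range, ord('N') − ord('A') = 13
'f': a..z range, 26 + ord('f') − ord('a') = 31
'j': a..z range, 26 + ord('j') − ord('a') = 35
'e': a..z range, 26 + ord('e') − ord('a') = 30

Answer: 57 0 13 31 35 30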